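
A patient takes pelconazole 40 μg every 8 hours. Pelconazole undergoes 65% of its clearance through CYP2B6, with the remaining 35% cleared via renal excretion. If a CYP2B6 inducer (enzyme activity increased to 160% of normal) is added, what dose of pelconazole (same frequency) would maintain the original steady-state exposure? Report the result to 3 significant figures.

55.6 μg

The CYP2B6 pathway (65% of clearance) is boosted to 1.6× activity: 0.65 × 1.6 = 1.04.
The remaining 35% of clearance is unaffected.
CL_new/CL_old = 1.04 + 0.35 = 1.39.
Css,avg = (dose rate)/CL, so holding Css fixed requires dose ∝ CL: 40 × 1.39 = 55.6 μg.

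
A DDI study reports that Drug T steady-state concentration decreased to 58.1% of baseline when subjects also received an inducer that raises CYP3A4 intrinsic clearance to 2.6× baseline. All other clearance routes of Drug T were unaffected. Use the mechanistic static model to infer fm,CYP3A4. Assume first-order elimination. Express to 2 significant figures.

0.45

CL'/CL = 1 / 0.581 = 1.721
2.6·fm + (1 − fm) = 1.721
fm = (1.721 − 1) / (2.6 − 1) = 0.45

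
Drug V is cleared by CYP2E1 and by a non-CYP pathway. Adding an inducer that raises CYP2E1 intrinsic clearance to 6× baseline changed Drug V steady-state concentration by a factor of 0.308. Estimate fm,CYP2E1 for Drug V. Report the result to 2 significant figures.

0.45

CL'/CL = 1 / 0.308 = 3.247
6·fm + (1 − fm) = 3.247
fm = (3.247 − 1) / (6 − 1) = 0.45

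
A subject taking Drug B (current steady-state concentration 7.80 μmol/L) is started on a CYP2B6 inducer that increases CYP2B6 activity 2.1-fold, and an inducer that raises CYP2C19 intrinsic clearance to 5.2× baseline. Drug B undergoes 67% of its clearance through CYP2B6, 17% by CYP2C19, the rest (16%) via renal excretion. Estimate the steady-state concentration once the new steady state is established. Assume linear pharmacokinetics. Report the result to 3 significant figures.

3.18 μmol/L

CYP2B6: 0.67 × 2.1 = 1.407
CYP2C19: 0.17 × 5.2 = 0.884
Other: 0.16 (unchanged)
CL_new/CL_old = 1.407 + 0.884 + 0.16 = 2.451.
Dividing the baseline by the relative clearance: 7.80 / 2.451 = 3.18 μmol/L.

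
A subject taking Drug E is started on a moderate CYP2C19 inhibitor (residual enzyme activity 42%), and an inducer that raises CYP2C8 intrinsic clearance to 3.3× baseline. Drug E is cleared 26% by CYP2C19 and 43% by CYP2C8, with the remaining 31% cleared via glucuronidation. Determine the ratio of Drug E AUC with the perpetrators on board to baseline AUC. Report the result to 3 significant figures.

0.544

The CYP2C19 pathway (26% of clearance) drops to 0.42× activity: 0.26 × 0.42 = 0.1092.
The CYP2C8 pathway (43% of clearance) rises to 3.3× activity: 0.43 × 3.3 = 1.419.
Non-CYP routes (31%) are unchanged.
CL_new/CL_old = 0.1092 + 1.419 + 0.31 = 1.8382.
Because AUC varies inversely with clearance, the combined effect is 1 / 1.8382 = 0.544.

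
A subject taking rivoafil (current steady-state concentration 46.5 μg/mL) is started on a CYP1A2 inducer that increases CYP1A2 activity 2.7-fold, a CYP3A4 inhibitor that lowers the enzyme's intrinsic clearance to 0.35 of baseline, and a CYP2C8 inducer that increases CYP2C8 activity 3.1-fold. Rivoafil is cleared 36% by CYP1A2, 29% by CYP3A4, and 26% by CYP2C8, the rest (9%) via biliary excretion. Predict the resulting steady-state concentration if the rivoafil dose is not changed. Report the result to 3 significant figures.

The CYP1A2 pathway (36% of clearance) is boosted to 2.7× activity: 0.36 × 2.7 = 0.972.
The CYP3A4 pathway (29% of clearance) is reduced to 0.35× activity: 0.29 × 0.35 = 0.1015.
The CYP2C8 pathway (26% of clearance) increases to 3.1× activity: 0.26 × 3.1 = 0.806.
The remaining 9% of clearance is unaffected.
Relative clearance = 0.972 + 0.1015 + 0.806 + 0.09 = 1.9695.
New steady-state concentration = 46.5 / 1.9695 = 23.6 μg/mL (concentration scales inversely with clearance).

23.6 μg/mL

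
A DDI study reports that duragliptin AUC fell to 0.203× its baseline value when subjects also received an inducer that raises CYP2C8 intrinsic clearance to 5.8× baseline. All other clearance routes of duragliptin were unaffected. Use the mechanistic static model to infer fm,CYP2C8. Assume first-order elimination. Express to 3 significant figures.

0.818

Write x for the fraction cleared via CYP2C8. The observed AUC change means clearance rose to 1/0.203 = 4.926 of baseline.
Only the CYP2C8 route changed, so 4.926 = x·5.8 + (1 − x), giving x = 0.818.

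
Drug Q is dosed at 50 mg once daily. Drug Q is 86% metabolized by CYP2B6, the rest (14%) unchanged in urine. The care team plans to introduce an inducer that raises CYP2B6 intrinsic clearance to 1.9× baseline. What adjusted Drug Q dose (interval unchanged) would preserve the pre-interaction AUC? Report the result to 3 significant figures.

CYP2B6: 0.86 × 1.9 = 1.634
Other: 0.14 (unchanged)
New clearance relative to baseline: 1.634 + 0.14 = 1.774.
Exposure is unchanged when dose changes in proportion to clearance. New dose = 50 mg × 1.774 = 88.7 mg.

88.7 mg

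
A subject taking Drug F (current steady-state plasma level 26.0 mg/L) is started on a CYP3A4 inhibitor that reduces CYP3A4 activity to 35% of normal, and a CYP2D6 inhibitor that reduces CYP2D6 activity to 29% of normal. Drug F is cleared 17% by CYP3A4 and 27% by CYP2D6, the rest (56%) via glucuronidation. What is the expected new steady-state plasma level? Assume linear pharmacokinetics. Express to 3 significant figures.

The CYP3A4 pathway (17% of clearance) is reduced to 0.35× activity: 0.17 × 0.35 = 0.0595.
The CYP2D6 pathway (27% of clearance) drops to 0.29× activity: 0.27 × 0.29 = 0.0783.
Non-CYP routes (56%) are unchanged.
New clearance relative to baseline: 0.0595 + 0.0783 + 0.56 = 0.6978.
New steady-state plasma level = 26.0 / 0.6978 = 37.3 mg/L (concentration scales inversely with clearance).

37.3 mg/L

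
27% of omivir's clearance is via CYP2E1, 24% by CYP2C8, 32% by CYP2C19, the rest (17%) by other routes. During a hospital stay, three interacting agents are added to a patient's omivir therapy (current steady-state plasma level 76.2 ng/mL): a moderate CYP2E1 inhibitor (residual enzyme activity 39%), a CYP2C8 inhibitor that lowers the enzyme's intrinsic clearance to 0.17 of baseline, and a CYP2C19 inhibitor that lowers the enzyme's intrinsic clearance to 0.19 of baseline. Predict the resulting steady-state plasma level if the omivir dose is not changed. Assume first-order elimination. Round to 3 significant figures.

202 ng/mL

The CYP2E1 pathway (27% of clearance) falls to 0.39× activity: 0.27 × 0.39 = 0.1053.
The CYP2C8 pathway (24% of clearance) is reduced to 0.17× activity: 0.24 × 0.17 = 0.0408.
The CYP2C19 pathway (32% of clearance) falls to 0.19× activity: 0.32 × 0.19 = 0.0608.
The remaining 17% of clearance is unaffected.
Relative clearance = 0.1053 + 0.0408 + 0.0608 + 0.17 = 0.3769.
New steady-state plasma level = 76.2 / 0.3769 = 202 ng/mL (concentration scales inversely with clearance).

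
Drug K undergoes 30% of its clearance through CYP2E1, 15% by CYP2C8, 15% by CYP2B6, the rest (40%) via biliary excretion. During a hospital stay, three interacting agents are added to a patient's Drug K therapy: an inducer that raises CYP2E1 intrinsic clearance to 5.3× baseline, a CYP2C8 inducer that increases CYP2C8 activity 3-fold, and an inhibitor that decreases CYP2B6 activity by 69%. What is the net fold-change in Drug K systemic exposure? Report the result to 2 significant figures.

0.40

The CYP2E1 pathway (30% of clearance) is boosted to 5.3× activity: 0.3 × 5.3 = 1.59.
The CYP2C8 pathway (15% of clearance) is boosted to 3× activity: 0.15 × 3 = 0.45.
The CYP2B6 pathway (15% of clearance) falls to 0.31× activity: 0.15 × 0.31 = 0.0465.
Non-CYP routes (40%) are unchanged.
CL_new/CL_old = 1.59 + 0.45 + 0.0465 + 0.4 = 2.4865.
Net systemic exposure ratio = 1 / 2.4865 = 0.40.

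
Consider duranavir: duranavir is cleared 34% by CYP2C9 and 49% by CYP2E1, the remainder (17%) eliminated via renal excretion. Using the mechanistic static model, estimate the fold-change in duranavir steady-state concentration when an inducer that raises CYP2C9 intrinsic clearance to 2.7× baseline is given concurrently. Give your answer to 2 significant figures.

0.63

CYP2C9: 0.34 × 2.7 = 0.918
CYP2E1: 0.49 (unchanged)
Other: 0.17 (unchanged)
Relative clearance = 0.918 + 0.49 + 0.17 = 1.578.
Since steady-state concentration ∝ 1/CL, the ratio is 1 / 1.578 = 0.63.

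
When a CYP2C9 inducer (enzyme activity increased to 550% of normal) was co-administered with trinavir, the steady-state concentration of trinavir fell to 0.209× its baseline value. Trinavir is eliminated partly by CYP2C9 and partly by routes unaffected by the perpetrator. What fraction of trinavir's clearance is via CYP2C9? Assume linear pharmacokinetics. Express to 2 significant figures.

0.84

Call the CYP2C9 fraction fm. After the interaction, CL_new/CL_old = fm × 5.5 + (1 − fm).
Steady-state concentration ratio = 1 / (new CL fraction), so new CL fraction = 1 / 0.209 = 4.785.
fm × 5.5 + 1 − fm = 4.785  ⇒  fm × (5.5 − 1) = 3.785  ⇒  fm = 0.84.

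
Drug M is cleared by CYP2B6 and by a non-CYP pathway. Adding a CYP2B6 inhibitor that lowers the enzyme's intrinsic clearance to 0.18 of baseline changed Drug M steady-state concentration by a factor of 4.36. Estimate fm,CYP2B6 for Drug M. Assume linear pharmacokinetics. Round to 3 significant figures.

0.940

Write x for the fraction cleared via CYP2B6. The observed steady-state concentration change means clearance fell to 1/4.36 = 0.2294 of baseline.
Only the CYP2B6 route changed, so 0.2294 = x·0.18 + (1 − x), giving x = 0.940.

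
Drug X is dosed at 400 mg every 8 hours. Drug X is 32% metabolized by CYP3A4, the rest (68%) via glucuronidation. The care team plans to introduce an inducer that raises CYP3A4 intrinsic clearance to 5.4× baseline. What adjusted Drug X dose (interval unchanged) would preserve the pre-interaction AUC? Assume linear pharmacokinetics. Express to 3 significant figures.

963 mg

CYP3A4: 0.32 × 5.4 = 1.728
Other: 0.68 (unchanged)
CL_new/CL_old = 1.728 + 0.68 = 2.408.
To maintain the same steady-state level, dose must scale with clearance: new dose = 400 × 2.408 = 963 mg.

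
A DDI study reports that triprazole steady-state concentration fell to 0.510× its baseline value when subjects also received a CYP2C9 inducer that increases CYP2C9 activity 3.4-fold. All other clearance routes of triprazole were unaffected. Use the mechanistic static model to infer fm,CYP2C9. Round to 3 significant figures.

Let x = fm,CYP2C9. Because steady-state concentration ∝ 1/CL, relative clearance rose to 1/0.510 = 1.961.
Only the CYP2C9 route changed, so 1.961 = x·3.4 + (1 − x), giving x = 0.400.

0.400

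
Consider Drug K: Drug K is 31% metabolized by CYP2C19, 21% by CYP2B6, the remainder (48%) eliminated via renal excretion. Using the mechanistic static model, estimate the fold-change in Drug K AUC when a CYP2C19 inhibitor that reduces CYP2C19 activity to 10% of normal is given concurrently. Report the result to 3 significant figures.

The CYP2C19 pathway (31% of clearance) is reduced to 0.1× activity: 0.31 × 0.1 = 0.031.
CYP2B6 (21%) and the residual 48% are unaffected.
Relative clearance = 0.031 + 0.21 + 0.48 = 0.721.
Since AUC ∝ 1/CL, the ratio is 1 / 0.721 = 1.39.

1.39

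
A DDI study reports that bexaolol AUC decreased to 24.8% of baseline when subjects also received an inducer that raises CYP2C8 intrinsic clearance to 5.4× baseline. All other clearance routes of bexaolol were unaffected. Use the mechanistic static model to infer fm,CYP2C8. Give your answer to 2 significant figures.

Write x for the fraction cleared via CYP2C8. The observed AUC change means clearance rose to 1/0.248 = 4.032 of baseline.
Setting x·5.4 + (1 − x) = 4.032 and solving: x = (4.032 − 1)/(5.4 − 1) = 0.69.

0.69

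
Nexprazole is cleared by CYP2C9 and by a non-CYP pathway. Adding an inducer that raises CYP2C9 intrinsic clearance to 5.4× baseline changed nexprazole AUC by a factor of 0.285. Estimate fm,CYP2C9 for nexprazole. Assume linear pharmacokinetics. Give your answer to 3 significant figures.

0.570

Let x = fm,CYP2C9. Because AUC ∝ 1/CL, relative clearance rose to 1/0.285 = 3.509.
Only the CYP2C9 route changed, so 3.509 = x·5.4 + (1 − x), giving x = 0.570.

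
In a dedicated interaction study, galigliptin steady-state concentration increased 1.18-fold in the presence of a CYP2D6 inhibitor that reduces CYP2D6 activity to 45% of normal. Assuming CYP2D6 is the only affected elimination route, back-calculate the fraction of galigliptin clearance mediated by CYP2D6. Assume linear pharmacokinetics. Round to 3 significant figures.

Write x for the fraction cleared via CYP2D6. The observed steady-state concentration change means clearance fell to 1/1.18 = 0.8475 of baseline.
Only the CYP2D6 route changed, so 0.8475 = x·0.45 + (1 − x), giving x = 0.277.

0.277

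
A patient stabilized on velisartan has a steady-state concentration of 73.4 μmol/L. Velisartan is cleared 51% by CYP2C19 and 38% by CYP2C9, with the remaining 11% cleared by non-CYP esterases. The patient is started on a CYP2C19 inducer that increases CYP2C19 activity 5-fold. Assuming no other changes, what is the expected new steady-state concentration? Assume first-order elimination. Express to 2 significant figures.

The CYP2C19 pathway (51% of clearance) rises to 5× activity: 0.51 × 5 = 2.55.
CYP2C9 (38%) and the residual 11% are unaffected.
Relative clearance = 2.55 + 0.38 + 0.11 = 3.04.
New steady-state concentration = baseline ÷ relative clearance = 73.4 / 3.04 = 24 μmol/L.

24 μmol/L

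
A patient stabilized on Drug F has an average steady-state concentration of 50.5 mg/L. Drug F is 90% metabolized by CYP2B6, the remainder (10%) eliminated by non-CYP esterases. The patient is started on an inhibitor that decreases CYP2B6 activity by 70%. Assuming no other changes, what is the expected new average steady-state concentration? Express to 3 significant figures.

CYP2B6: 0.9 × 0.3 = 0.27
Other: 0.1 (unchanged)
Relative clearance = 0.27 + 0.1 = 0.37.
Average steady-state concentration ∝ 1/CL, so new value = 50.5 / 0.37 = 136 mg/L.

136 mg/L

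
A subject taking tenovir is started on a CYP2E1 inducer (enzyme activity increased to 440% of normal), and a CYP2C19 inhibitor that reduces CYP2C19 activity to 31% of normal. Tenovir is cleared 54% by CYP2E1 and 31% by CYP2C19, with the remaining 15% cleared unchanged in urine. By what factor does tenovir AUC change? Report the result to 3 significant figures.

The CYP2E1 pathway (54% of clearance) is boosted to 4.4× activity: 0.54 × 4.4 = 2.376.
The CYP2C19 pathway (31% of clearance) falls to 0.31× activity: 0.31 × 0.31 = 0.0961.
The remaining 15% of clearance is unaffected.
Relative clearance = 2.376 + 0.0961 + 0.15 = 2.6221.
AUC ∝ 1/CL: fold-change = 1 / 2.6221 = 0.381.

0.381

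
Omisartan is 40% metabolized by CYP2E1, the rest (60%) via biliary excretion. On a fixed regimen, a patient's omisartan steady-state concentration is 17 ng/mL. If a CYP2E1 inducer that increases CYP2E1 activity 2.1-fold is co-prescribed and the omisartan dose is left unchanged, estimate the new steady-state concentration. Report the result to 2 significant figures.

12 ng/mL

The CYP2E1 pathway (40% of clearance) is boosted to 2.1× activity: 0.4 × 2.1 = 0.84.
The remaining 60% of clearance is unaffected.
Relative clearance = 0.84 + 0.6 = 1.44.
Steady-state concentration ∝ 1/CL, so new value = 17 / 1.44 = 12 ng/mL.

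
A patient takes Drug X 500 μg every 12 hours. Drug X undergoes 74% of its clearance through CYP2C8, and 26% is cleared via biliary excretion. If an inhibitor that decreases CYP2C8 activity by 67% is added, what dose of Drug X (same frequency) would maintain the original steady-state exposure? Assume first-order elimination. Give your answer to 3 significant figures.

252 μg

The CYP2C8 pathway (74% of clearance) is reduced to 0.33× activity: 0.74 × 0.33 = 0.2442.
The remaining 26% of clearance is unaffected.
New clearance relative to baseline: 0.2442 + 0.26 = 0.5042.
To maintain the same steady-state level, dose must scale with clearance: new dose = 500 × 0.5042 = 252 μg.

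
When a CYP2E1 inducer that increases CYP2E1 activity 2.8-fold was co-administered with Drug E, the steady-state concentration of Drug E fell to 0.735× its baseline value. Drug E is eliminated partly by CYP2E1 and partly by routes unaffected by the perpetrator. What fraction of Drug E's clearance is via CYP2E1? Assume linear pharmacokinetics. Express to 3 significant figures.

0.200

Let x = fm,CYP2E1. Because steady-state concentration ∝ 1/CL, relative clearance rose to 1/0.735 = 1.361.
Only the CYP2E1 route changed, so 1.361 = x·2.8 + (1 − x), giving x = 0.200.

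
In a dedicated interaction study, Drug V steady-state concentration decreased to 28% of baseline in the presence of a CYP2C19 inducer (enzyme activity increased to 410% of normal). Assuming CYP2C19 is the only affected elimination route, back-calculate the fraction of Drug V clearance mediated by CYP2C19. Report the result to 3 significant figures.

0.829

Let fm be the CYP2C19 fraction. New clearance relative to baseline = fm × 4.1 + (1 − fm).
Steady-state concentration ratio = 1 / (new CL fraction), so new CL fraction = 1 / 0.280 = 3.571.
fm × 4.1 + 1 − fm = 3.571  ⇒  fm × (4.1 − 1) = 2.571  ⇒  fm = 0.829.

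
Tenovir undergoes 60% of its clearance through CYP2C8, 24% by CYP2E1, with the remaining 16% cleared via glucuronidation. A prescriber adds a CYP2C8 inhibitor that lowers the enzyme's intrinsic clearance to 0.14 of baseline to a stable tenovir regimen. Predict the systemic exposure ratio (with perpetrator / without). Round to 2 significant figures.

2.1

The CYP2C8 pathway (60% of clearance) is reduced to 0.14× activity: 0.6 × 0.14 = 0.084.
CYP2E1 (24%) and the residual 16% are unaffected.
CL_new/CL_old = 0.084 + 0.24 + 0.16 = 0.484.
Systemic exposure is inversely proportional to clearance, so the fold-change is 1 / 0.484 = 2.1.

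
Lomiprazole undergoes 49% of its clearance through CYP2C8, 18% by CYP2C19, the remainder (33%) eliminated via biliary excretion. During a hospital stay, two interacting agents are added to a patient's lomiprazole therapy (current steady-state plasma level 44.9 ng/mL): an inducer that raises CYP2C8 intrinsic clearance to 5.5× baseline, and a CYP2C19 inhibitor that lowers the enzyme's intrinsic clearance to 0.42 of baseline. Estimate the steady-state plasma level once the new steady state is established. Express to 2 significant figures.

The CYP2C8 pathway (49% of clearance) increases to 5.5× activity: 0.49 × 5.5 = 2.695.
The CYP2C19 pathway (18% of clearance) is reduced to 0.42× activity: 0.18 × 0.42 = 0.0756.
The remaining 33% of clearance is unaffected.
Relative clearance = 2.695 + 0.0756 + 0.33 = 3.1006.
Dividing the baseline by the relative clearance: 44.9 / 3.1006 = 14 ng/mL.

14 ng/mL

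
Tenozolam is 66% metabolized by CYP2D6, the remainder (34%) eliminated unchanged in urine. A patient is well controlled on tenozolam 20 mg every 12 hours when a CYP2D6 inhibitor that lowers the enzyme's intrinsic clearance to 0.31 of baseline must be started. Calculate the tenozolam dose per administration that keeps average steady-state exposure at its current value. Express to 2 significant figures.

The CYP2D6 pathway (66% of clearance) is reduced to 0.31× activity: 0.66 × 0.31 = 0.2046.
Non-CYP routes (34%) are unchanged.
Relative clearance = 0.2046 + 0.34 = 0.5446.
Exposure is unchanged when dose changes in proportion to clearance. New dose = 20 mg × 0.5446 = 11 mg.

11 mg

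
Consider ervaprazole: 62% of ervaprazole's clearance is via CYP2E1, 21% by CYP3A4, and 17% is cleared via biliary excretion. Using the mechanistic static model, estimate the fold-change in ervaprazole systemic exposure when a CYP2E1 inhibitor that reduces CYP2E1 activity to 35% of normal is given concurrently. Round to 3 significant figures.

1.68

CYP2E1: 0.62 × 0.35 = 0.217
CYP3A4: 0.21 (unchanged)
Other: 0.17 (unchanged)
CL_new/CL_old = 0.217 + 0.21 + 0.17 = 0.597.
Systemic exposure is inversely proportional to clearance, so the fold-change is 1 / 0.597 = 1.68.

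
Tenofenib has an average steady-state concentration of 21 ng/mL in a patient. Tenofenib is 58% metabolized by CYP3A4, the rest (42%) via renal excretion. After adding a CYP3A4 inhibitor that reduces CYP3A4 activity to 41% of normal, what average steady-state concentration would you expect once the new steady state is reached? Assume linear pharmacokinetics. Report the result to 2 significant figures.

32 ng/mL

CYP3A4: 0.58 × 0.41 = 0.2378
Other: 0.42 (unchanged)
Relative clearance = 0.2378 + 0.42 = 0.6578.
New average steady-state concentration = baseline ÷ relative clearance = 21 / 0.6578 = 32 ng/mL.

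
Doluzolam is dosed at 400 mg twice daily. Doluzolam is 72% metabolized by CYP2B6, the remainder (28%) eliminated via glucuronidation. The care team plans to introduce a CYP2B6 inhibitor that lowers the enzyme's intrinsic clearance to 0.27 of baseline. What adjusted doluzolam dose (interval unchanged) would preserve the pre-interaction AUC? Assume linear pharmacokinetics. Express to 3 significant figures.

The CYP2B6 pathway (72% of clearance) falls to 0.27× activity: 0.72 × 0.27 = 0.1944.
The remaining 28% of clearance is unaffected.
CL_new/CL_old = 0.1944 + 0.28 = 0.4744.
To maintain the same steady-state level, dose must scale with clearance: new dose = 400 × 0.4744 = 190 mg.

190 mg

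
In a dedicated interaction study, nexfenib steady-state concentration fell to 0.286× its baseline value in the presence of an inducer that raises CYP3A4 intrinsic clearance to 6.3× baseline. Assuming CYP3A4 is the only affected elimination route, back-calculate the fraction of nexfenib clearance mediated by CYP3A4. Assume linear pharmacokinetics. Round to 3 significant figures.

Write x for the fraction cleared via CYP3A4. The observed steady-state concentration change means clearance rose to 1/0.286 = 3.497 of baseline.
Only the CYP3A4 route changed, so 3.497 = x·6.3 + (1 − x), giving x = 0.471.

0.471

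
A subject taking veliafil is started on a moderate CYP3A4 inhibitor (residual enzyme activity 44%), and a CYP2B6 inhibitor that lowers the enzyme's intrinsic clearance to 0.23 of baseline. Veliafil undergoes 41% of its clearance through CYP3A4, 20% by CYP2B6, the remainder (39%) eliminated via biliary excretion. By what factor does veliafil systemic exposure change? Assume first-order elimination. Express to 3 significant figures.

1.62

The CYP3A4 pathway (41% of clearance) is reduced to 0.44× activity: 0.41 × 0.44 = 0.1804.
The CYP2B6 pathway (20% of clearance) drops to 0.23× activity: 0.2 × 0.23 = 0.046.
Non-CYP routes (39%) are unchanged.
Relative clearance = 0.1804 + 0.046 + 0.39 = 0.6164.
Net systemic exposure ratio = 1 / 0.6164 = 1.62.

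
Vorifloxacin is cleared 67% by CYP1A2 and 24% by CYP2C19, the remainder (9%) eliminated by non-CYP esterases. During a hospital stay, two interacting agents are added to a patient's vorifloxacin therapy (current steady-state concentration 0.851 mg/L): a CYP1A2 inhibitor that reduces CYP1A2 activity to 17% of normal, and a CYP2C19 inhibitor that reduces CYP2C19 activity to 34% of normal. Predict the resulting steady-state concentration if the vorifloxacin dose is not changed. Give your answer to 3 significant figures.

CYP1A2: 0.67 × 0.17 = 0.1139
CYP2C19: 0.24 × 0.34 = 0.0816
Other: 0.09 (unchanged)
CL_new/CL_old = 0.1139 + 0.0816 + 0.09 = 0.2855.
Steady-state concentration ∝ 1/CL: new value = 0.851 / 0.2855 = 2.98 mg/L.

2.98 mg/L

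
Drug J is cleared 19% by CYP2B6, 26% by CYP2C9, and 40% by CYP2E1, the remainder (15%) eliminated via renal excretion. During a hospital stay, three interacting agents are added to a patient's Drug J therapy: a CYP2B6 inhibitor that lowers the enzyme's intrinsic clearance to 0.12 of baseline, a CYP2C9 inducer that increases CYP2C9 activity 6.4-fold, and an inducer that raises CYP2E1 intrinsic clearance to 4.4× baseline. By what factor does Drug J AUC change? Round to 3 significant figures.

The CYP2B6 pathway (19% of clearance) drops to 0.12× activity: 0.19 × 0.12 = 0.0228.
The CYP2C9 pathway (26% of clearance) rises to 6.4× activity: 0.26 × 6.4 = 1.664.
The CYP2E1 pathway (40% of clearance) increases to 4.4× activity: 0.4 × 4.4 = 1.76.
The remaining 15% of clearance is unaffected.
CL_new/CL_old = 0.0228 + 1.664 + 1.76 + 0.15 = 3.5968.
AUC ∝ 1/CL: fold-change = 1 / 3.5968 = 0.278.

0.278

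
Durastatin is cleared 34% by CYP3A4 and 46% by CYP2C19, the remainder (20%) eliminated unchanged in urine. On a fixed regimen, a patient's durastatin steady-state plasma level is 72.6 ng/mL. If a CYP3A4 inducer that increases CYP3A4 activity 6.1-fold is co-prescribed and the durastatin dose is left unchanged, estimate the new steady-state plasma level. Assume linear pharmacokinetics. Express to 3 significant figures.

26.6 ng/mL

CYP3A4: 0.34 × 6.1 = 2.074
CYP2C19: 0.46 (unchanged)
Other: 0.2 (unchanged)
New clearance relative to baseline: 2.074 + 0.46 + 0.2 = 2.734.
New steady-state plasma level = baseline ÷ relative clearance = 72.6 / 2.734 = 26.6 ng/mL.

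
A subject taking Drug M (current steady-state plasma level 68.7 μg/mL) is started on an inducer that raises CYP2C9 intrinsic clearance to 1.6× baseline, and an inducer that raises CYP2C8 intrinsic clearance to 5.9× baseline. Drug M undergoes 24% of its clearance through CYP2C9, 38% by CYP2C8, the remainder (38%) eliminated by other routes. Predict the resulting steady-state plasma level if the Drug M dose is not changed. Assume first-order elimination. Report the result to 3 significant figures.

22.9 μg/mL

CYP2C9: 0.24 × 1.6 = 0.384
CYP2C8: 0.38 × 5.9 = 2.242
Other: 0.38 (unchanged)
New clearance relative to baseline: 0.384 + 2.242 + 0.38 = 3.006.
Steady-state plasma level ∝ 1/CL: new value = 68.7 / 3.006 = 22.9 μg/mL.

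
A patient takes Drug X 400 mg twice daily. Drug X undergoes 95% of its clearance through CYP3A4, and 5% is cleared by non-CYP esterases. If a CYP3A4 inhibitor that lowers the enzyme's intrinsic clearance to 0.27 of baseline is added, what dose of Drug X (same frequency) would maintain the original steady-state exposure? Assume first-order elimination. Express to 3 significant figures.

The CYP3A4 pathway (95% of clearance) is reduced to 0.27× activity: 0.95 × 0.27 = 0.2565.
The remaining 5% of clearance is unaffected.
New clearance relative to baseline: 0.2565 + 0.05 = 0.3065.
Css,avg = (dose rate)/CL, so holding Css fixed requires dose ∝ CL: 400 × 0.3065 = 123 mg.

123 mg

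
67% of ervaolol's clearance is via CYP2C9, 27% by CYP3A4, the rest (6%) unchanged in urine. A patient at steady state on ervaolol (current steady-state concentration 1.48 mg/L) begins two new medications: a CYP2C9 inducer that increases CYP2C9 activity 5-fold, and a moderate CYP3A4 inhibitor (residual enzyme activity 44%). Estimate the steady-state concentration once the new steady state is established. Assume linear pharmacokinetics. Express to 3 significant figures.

0.419 mg/L

The CYP2C9 pathway (67% of clearance) increases to 5× activity: 0.67 × 5 = 3.35.
The CYP3A4 pathway (27% of clearance) is reduced to 0.44× activity: 0.27 × 0.44 = 0.1188.
Non-CYP routes (6%) are unchanged.
Relative clearance = 3.35 + 0.1188 + 0.06 = 3.5288.
Dividing the baseline by the relative clearance: 1.48 / 3.5288 = 0.419 mg/L.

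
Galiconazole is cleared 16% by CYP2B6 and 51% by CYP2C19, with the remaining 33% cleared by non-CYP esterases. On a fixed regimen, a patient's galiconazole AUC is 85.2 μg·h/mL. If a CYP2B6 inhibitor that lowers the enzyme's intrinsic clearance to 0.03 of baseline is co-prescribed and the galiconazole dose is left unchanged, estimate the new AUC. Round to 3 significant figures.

101 μg·h/mL

The CYP2B6 pathway (16% of clearance) falls to 0.03× activity: 0.16 × 0.03 = 0.0048.
CYP2C19 (51%) and the residual 33% are unaffected.
Relative clearance = 0.0048 + 0.51 + 0.33 = 0.8448.
AUC ∝ 1/CL, so new value = 85.2 / 0.8448 = 101 μg·h/mL.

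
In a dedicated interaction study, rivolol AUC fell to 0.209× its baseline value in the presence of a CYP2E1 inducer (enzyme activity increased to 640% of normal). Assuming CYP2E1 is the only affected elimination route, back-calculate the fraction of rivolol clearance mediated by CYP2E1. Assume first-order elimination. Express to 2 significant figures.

Write x for the fraction cleared via CYP2E1. The observed AUC change means clearance rose to 1/0.209 = 4.785 of baseline.
Only the CYP2E1 route changed, so 4.785 = x·6.4 + (1 − x), giving x = 0.70.

0.70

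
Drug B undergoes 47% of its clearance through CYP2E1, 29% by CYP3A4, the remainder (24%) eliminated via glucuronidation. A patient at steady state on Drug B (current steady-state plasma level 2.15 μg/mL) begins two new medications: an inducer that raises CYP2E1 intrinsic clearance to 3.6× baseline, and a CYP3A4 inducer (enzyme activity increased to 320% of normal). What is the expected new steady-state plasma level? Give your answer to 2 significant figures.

0.75 μg/mL

CYP2E1: 0.47 × 3.6 = 1.692
CYP3A4: 0.29 × 3.2 = 0.928
Other: 0.24 (unchanged)
Relative clearance = 1.692 + 0.928 + 0.24 = 2.86.
New steady-state plasma level = 2.15 / 2.86 = 0.75 μg/mL (concentration scales inversely with clearance).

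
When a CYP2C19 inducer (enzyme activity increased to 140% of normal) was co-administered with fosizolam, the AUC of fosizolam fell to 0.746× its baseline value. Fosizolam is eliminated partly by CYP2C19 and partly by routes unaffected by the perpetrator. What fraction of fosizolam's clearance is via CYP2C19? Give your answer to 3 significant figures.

Call the CYP2C19 fraction fm. After the interaction, CL_new/CL_old = fm × 1.4 + (1 − fm).
AUC ratio = 1 / (new CL fraction), so new CL fraction = 1 / 0.746 = 1.34.
fm × 1.4 + 1 − fm = 1.34  ⇒  fm × (1.4 − 1) = 0.3405  ⇒  fm = 0.851.

0.851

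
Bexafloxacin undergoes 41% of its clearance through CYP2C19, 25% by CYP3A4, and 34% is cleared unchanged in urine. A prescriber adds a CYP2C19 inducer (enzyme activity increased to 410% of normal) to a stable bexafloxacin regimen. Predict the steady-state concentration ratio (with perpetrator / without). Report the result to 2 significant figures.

0.44

CYP2C19: 0.41 × 4.1 = 1.681
CYP3A4: 0.25 (unchanged)
Other: 0.34 (unchanged)
Relative clearance = 1.681 + 0.25 + 0.34 = 2.271.
Steady-state concentration is inversely proportional to clearance, so the fold-change is 1 / 2.271 = 0.44.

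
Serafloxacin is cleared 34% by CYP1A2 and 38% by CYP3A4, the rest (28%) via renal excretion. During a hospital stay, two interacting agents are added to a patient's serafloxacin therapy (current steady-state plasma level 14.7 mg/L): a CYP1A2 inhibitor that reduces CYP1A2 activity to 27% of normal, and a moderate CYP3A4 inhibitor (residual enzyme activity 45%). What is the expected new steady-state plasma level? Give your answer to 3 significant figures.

27.1 mg/L

The CYP1A2 pathway (34% of clearance) falls to 0.27× activity: 0.34 × 0.27 = 0.0918.
The CYP3A4 pathway (38% of clearance) falls to 0.45× activity: 0.38 × 0.45 = 0.171.
The remaining 28% of clearance is unaffected.
CL_new/CL_old = 0.0918 + 0.171 + 0.28 = 0.5428.
Steady-state plasma level ∝ 1/CL: new value = 14.7 / 0.5428 = 27.1 mg/L.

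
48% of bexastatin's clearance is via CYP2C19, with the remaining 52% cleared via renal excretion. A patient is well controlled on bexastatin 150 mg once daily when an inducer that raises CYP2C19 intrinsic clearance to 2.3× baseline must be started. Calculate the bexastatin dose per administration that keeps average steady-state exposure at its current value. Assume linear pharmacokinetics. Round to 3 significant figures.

244 mg

CYP2C19: 0.48 × 2.3 = 1.104
Other: 0.52 (unchanged)
New clearance relative to baseline: 1.104 + 0.52 = 1.624.
To maintain the same steady-state level, dose must scale with clearance: new dose = 150 × 1.624 = 244 mg.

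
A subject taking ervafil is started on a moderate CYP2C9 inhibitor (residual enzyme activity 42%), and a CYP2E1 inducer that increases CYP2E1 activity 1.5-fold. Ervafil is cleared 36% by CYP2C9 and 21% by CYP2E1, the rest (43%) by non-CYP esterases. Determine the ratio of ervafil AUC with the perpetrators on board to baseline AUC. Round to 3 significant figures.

The CYP2C9 pathway (36% of clearance) drops to 0.42× activity: 0.36 × 0.42 = 0.1512.
The CYP2E1 pathway (21% of clearance) rises to 1.5× activity: 0.21 × 1.5 = 0.315.
The remaining 43% of clearance is unaffected.
New clearance relative to baseline: 0.1512 + 0.315 + 0.43 = 0.8962.
AUC ∝ 1/CL: fold-change = 1 / 0.8962 = 1.12.

1.12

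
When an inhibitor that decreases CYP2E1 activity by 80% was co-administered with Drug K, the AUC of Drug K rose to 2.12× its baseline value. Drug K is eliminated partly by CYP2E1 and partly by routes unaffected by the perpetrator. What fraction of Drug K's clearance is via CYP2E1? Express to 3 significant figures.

0.660

CL'/CL = 1 / 2.12 = 0.4717
0.2·fm + (1 − fm) = 0.4717
fm = (0.4717 − 1) / (0.2 − 1) = 0.660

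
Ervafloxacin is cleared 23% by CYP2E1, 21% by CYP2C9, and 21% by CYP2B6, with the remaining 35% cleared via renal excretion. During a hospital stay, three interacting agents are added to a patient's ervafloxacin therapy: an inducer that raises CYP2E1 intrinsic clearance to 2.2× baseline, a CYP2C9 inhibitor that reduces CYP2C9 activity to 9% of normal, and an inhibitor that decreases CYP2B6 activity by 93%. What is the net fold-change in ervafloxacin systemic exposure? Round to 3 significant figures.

The CYP2E1 pathway (23% of clearance) increases to 2.2× activity: 0.23 × 2.2 = 0.506.
The CYP2C9 pathway (21% of clearance) drops to 0.09× activity: 0.21 × 0.09 = 0.0189.
The CYP2B6 pathway (21% of clearance) drops to 0.07× activity: 0.21 × 0.07 = 0.0147.
The remaining 35% of clearance is unaffected.
Relative clearance = 0.506 + 0.0189 + 0.0147 + 0.35 = 0.8896.
Net systemic exposure ratio = 1 / 0.8896 = 1.12.

1.12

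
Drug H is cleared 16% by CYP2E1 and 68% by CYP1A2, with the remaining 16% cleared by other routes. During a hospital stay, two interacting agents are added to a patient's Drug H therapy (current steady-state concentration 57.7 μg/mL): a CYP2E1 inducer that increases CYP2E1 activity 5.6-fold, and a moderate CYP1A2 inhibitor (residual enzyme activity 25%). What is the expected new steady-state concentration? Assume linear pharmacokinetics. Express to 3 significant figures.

47.1 μg/mL

The CYP2E1 pathway (16% of clearance) increases to 5.6× activity: 0.16 × 5.6 = 0.896.
The CYP1A2 pathway (68% of clearance) drops to 0.25× activity: 0.68 × 0.25 = 0.17.
Non-CYP routes (16%) are unchanged.
CL_new/CL_old = 0.896 + 0.17 + 0.16 = 1.226.
New steady-state concentration = 57.7 / 1.226 = 47.1 μg/mL (concentration scales inversely with clearance).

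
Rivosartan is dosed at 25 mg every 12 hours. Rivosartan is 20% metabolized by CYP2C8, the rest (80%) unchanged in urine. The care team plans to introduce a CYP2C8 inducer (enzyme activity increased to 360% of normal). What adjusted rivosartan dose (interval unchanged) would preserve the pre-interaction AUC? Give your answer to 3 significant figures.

38.0 mg

The CYP2C8 pathway (20% of clearance) is boosted to 3.6× activity: 0.2 × 3.6 = 0.72.
Non-CYP routes (80%) are unchanged.
New clearance relative to baseline: 0.72 + 0.8 = 1.52.
Css,avg = (dose rate)/CL, so holding Css fixed requires dose ∝ CL: 25 × 1.52 = 38.0 mg.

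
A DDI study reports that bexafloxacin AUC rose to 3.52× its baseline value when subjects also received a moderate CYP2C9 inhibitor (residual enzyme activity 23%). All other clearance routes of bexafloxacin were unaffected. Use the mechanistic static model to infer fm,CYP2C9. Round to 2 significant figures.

0.93

Write x for the fraction cleared via CYP2C9. The observed AUC change means clearance fell to 1/3.52 = 0.2841 of baseline.
Only the CYP2C9 route changed, so 0.2841 = x·0.23 + (1 − x), giving x = 0.93.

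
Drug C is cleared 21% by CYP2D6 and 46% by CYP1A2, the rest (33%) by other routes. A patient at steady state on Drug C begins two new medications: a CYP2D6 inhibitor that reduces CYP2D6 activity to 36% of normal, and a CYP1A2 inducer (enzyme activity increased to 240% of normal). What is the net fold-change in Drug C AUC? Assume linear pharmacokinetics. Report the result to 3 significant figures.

0.662

The CYP2D6 pathway (21% of clearance) drops to 0.36× activity: 0.21 × 0.36 = 0.0756.
The CYP1A2 pathway (46% of clearance) rises to 2.4× activity: 0.46 × 2.4 = 1.104.
The remaining 33% of clearance is unaffected.
CL_new/CL_old = 0.0756 + 1.104 + 0.33 = 1.5096.
AUC ∝ 1/CL: fold-change = 1 / 1.5096 = 0.662.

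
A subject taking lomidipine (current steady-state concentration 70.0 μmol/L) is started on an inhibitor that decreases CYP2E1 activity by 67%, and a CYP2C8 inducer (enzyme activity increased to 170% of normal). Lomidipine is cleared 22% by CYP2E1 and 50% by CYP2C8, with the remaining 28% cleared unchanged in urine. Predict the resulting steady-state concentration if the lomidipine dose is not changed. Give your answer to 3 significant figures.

58.2 μmol/L

The CYP2E1 pathway (22% of clearance) drops to 0.33× activity: 0.22 × 0.33 = 0.0726.
The CYP2C8 pathway (50% of clearance) increases to 1.7× activity: 0.5 × 1.7 = 0.85.
The remaining 28% of clearance is unaffected.
New clearance relative to baseline: 0.0726 + 0.85 + 0.28 = 1.2026.
Dividing the baseline by the relative clearance: 70.0 / 1.2026 = 58.2 μmol/L.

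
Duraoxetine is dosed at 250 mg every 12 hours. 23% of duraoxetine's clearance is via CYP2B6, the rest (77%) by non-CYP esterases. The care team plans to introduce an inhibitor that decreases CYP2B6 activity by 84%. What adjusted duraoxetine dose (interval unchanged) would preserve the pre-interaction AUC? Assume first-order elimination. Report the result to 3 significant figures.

202 mg

The CYP2B6 pathway (23% of clearance) falls to 0.16× activity: 0.23 × 0.16 = 0.0368.
The remaining 77% of clearance is unaffected.
CL_new/CL_old = 0.0368 + 0.77 = 0.8068.
Css,avg = (dose rate)/CL, so holding Css fixed requires dose ∝ CL: 250 × 0.8068 = 202 mg.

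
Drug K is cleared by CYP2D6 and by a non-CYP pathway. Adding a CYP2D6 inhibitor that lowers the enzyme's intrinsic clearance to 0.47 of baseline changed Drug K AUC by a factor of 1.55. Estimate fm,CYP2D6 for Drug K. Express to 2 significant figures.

Call the CYP2D6 fraction fm. After the interaction, CL_new/CL_old = fm × 0.47 + (1 − fm).
AUC ratio = 1 / (new CL fraction), so new CL fraction = 1 / 1.55 = 0.6452.
fm × 0.47 + 1 − fm = 0.6452  ⇒  fm × (0.47 − 1) = −0.3548  ⇒  fm = 0.67.

0.67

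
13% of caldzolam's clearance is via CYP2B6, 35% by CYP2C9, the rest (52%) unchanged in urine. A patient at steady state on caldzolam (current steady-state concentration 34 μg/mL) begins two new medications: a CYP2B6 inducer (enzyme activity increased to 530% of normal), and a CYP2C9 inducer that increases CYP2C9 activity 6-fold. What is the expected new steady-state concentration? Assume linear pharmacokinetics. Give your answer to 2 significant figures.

The CYP2B6 pathway (13% of clearance) rises to 5.3× activity: 0.13 × 5.3 = 0.689.
The CYP2C9 pathway (35% of clearance) rises to 6× activity: 0.35 × 6 = 2.1.
Non-CYP routes (52%) are unchanged.
Relative clearance = 0.689 + 2.1 + 0.52 = 3.309.
Dividing the baseline by the relative clearance: 34 / 3.309 = 10 μg/mL.

10 μg/mL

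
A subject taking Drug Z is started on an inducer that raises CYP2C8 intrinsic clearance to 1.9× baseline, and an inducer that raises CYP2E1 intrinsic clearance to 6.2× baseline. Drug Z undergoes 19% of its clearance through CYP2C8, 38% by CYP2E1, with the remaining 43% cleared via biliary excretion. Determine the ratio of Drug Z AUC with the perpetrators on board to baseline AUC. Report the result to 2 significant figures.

0.32

CYP2C8: 0.19 × 1.9 = 0.361
CYP2E1: 0.38 × 6.2 = 2.356
Other: 0.43 (unchanged)
New clearance relative to baseline: 0.361 + 2.356 + 0.43 = 3.147.
Because AUC varies inversely with clearance, the combined effect is 1 / 3.147 = 0.32.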